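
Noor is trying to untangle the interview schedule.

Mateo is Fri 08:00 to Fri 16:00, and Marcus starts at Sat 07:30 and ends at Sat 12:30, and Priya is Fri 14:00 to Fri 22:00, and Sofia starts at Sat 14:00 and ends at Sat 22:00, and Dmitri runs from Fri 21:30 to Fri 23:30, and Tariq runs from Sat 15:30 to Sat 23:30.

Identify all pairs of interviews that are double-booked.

Sorted by start: Mateo, Priya, Dmitri, Marcus, Sofia, Tariq.
Priya starts before Mateo ends → Mateo and Priya overlap.
Dmitri starts after Mateo ends, so Mateo has no further overlaps.
Dmitri starts before Priya ends → Priya and Dmitri overlap.
Marcus starts after Priya ends, so Priya has no further overlaps.
Marcus starts after Dmitri ends, so Dmitri has no further overlaps.
Sofia starts after Marcus ends, so Marcus has no further overlaps.
Tariq starts before Sofia ends → Sofia and Tariq overlap.

Dmitri & Priya, Mateo & Priya, Sofia & Tariq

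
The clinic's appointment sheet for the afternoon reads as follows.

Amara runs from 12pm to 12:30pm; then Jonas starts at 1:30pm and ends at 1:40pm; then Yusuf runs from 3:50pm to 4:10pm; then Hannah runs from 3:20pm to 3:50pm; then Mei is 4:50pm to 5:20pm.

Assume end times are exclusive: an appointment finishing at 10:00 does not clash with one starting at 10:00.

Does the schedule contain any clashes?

No

Sorted by start: Amara, Jonas, Hannah, Yusuf, Mei.
Jonas starts after Amara ends, so nothing later overlaps Amara either.
Hannah starts after Jonas ends, so nothing later overlaps Jonas either.
Yusuf starts exactly when Hannah ends (back-to-back, no overlap), so nothing later overlaps Hannah either.
Mei starts after Yusuf ends.
Every pair is clear; the schedule has no overlaps.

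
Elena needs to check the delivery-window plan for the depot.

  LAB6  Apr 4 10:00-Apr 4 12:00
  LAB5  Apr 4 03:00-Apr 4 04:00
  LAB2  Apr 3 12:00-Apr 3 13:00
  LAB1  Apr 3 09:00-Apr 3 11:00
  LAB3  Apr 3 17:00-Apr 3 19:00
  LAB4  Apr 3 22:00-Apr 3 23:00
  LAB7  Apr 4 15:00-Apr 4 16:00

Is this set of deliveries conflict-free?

Sorted by start: LAB1, LAB2, LAB3, LAB4, LAB5, LAB6, LAB7.
LAB2 starts after LAB1 ends — done with LAB1.
LAB3 starts after LAB2 ends — done with LAB2.
LAB4 starts after LAB3 ends — done with LAB3.
LAB5 starts after LAB4 ends — done with LAB4.
LAB6 starts after LAB5 ends — done with LAB5.
LAB7 starts after LAB6 ends.
Every pair is clear; the schedule has no overlaps.

Yes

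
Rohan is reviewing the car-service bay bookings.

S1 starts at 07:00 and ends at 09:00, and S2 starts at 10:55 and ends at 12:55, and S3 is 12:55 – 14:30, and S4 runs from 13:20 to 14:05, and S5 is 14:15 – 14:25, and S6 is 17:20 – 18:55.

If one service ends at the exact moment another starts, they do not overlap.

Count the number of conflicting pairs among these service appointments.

Sorted by start: S1, S2, S3, S4, S5, S6.
S2 starts after S1 ends — done with S1.
S3 starts exactly when S2 ends (back-to-back, no overlap) — done with S2.
S4 starts before S3 ends → S3 and S4 overlap.
S5 starts before S3 ends → S3 and S5 overlap.
S6 starts after S3 ends.
S5 starts after S4 ends — done with S4.
S6 starts after S5 ends.
Overlapping pairs: S3 & S4, S3 & S5 — 2 in total.

2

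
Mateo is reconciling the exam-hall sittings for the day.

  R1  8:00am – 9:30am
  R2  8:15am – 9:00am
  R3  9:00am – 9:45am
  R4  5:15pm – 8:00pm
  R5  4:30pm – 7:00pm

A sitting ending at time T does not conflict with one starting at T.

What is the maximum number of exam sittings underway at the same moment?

2

Sweep the timeline, counting +1 at each start and −1 at each end (ends before starts at a tie):
8:00am start R1 → 1
8:15am start R2 → 2
9:00am end R2 → 1
9:00am start R3 → 2
9:30am end R1 → 1
9:45am end R3 → 0
4:30pm start R5 → 1
5:15pm start R4 → 2
7:00pm end R5 → 1
8:00pm end R4 → 0
Peak is 2, at 8:15am (R1, R2).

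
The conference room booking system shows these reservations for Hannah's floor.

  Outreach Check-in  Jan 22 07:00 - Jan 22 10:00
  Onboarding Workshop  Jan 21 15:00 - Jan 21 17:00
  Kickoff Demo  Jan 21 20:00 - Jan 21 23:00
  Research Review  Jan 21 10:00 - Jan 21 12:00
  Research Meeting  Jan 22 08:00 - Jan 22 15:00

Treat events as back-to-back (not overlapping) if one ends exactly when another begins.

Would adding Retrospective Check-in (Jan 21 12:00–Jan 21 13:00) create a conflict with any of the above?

No — it doesn't clash with anything

Research Review: ends Jan 21 12:00 at or before Retrospective Check-in starts Jan 21 12:00 → clear.
Onboarding Workshop: starts Jan 21 15:00 at or after Retrospective Check-in ends Jan 21 13:00 → clear.
Kickoff Demo: starts Jan 21 20:00 at or after Retrospective Check-in ends Jan 21 13:00 → clear.
Outreach Check-in: starts Jan 22 07:00 at or after Retrospective Check-in ends Jan 21 13:00 → clear.
Research Meeting: starts Jan 22 08:00 at or after Retrospective Check-in ends Jan 21 13:00 → clear.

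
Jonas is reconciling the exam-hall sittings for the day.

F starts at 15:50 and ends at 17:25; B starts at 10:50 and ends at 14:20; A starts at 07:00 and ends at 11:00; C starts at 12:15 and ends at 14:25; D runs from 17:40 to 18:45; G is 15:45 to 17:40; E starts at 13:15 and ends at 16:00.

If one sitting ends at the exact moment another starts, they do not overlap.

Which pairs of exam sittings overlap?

Sorted by start: A, B, C, E, G, F, D.
B starts before A ends → A and B overlap.
C starts after A ends, so nothing later overlaps A either.
C starts before B ends → B and C overlap.
E starts before B ends → B and E overlap.
G starts after B ends, so nothing later overlaps B either.
E starts before C ends → C and E overlap.
G starts after C ends, so nothing later overlaps C either.
G starts before E ends → E and G overlap.
F starts before E ends → E and F overlap.
D starts after E ends.
F starts before G ends → G and F overlap.
D starts exactly when G ends (back-to-back, no overlap).
D starts after F ends.

A & B, B & C, B & E, C & E, E & F, E & G, F & G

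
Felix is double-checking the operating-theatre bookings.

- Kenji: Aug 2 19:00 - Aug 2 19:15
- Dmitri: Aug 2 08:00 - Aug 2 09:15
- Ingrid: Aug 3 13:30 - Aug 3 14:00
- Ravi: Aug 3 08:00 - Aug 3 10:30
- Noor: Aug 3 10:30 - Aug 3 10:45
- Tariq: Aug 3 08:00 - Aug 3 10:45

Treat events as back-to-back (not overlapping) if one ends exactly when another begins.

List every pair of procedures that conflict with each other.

Check each pair: they overlap iff neither finishes before the other starts.
Sorted by start: Dmitri, Kenji, Ravi, Tariq, Noor, Ingrid.
Kenji starts after Dmitri ends, so nothing later overlaps Dmitri either.
Ravi starts after Kenji ends, so nothing later overlaps Kenji either.
Tariq starts before Ravi ends → Ravi and Tariq overlap.
Noor starts exactly when Ravi ends (back-to-back, no overlap), so nothing later overlaps Ravi either.
Noor starts before Tariq ends → Tariq and Noor overlap.
Ingrid starts after Tariq ends.
Ingrid starts after Noor ends.

Noor & Tariq, Ravi & Tariq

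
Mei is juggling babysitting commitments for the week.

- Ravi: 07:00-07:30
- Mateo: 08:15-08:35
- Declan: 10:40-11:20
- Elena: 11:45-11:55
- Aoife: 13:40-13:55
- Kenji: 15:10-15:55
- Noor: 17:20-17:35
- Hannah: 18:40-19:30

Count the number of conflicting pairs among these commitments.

0

Sorted by start: Ravi, Mateo, Declan, Elena, Aoife, Kenji, Noor, Hannah.
Mateo starts after Ravi ends — done with Ravi.
Declan starts after Mateo ends — done with Mateo.
Elena starts after Declan ends — done with Declan.
Aoife starts after Elena ends — done with Elena.
Kenji starts after Aoife ends — done with Aoife.
Noor starts after Kenji ends — done with Kenji.
Hannah starts after Noor ends.
No pair overlaps.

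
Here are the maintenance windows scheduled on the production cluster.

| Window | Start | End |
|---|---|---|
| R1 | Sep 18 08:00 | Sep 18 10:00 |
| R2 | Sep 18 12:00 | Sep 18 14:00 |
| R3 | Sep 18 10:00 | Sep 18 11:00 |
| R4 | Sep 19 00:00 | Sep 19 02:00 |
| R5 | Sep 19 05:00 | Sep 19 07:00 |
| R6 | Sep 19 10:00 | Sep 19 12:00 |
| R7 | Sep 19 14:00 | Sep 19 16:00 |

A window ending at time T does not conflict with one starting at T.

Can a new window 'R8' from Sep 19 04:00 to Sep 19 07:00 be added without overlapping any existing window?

R1: ends Sep 18 10:00 at or before R8 starts Sep 19 04:00 → clear.
R3: ends Sep 18 11:00 at or before R8 starts Sep 19 04:00 → clear.
R2: ends Sep 18 14:00 at or before R8 starts Sep 19 04:00 → clear.
R4: ends Sep 19 02:00 at or before R8 starts Sep 19 04:00 → clear.
R5: starts Sep 19 05:00 before R8 ends Sep 19 07:00, and ends Sep 19 07:00 after R8 starts Sep 19 04:00 → overlap.
R6: starts Sep 19 10:00 at or after R8 ends Sep 19 07:00 → clear.
R7: starts Sep 19 14:00 at or after R8 ends Sep 19 07:00 → clear.
R8 overlaps R5.

No — it overlaps R5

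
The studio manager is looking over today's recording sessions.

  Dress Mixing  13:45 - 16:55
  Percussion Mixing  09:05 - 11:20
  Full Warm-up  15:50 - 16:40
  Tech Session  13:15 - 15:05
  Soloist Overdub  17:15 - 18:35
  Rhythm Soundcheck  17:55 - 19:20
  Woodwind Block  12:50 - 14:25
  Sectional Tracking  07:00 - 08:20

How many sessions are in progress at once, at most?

3

Sweep the timeline, counting +1 at each start and −1 at each end (ends before starts at a tie):
07:00 start Sectional Tracking → 1
08:20 end Sectional Tracking → 0
09:05 start Percussion Mixing → 1
11:20 end Percussion Mixing → 0
12:50 start Woodwind Block → 1
13:15 start Tech Session → 2
13:45 start Dress Mixing → 3
14:25 end Woodwind Block → 2
15:05 end Tech Session → 1
15:50 start Full Warm-up → 2
16:40 end Full Warm-up → 1
16:55 end Dress Mixing → 0
17:15 start Soloist Overdub → 1
17:55 start Rhythm Soundcheck → 2
18:35 end Soloist Overdub → 1
19:20 end Rhythm Soundcheck → 0
Peak is 3, at 13:45 (Dress Mixing, Tech Session, Woodwind Block).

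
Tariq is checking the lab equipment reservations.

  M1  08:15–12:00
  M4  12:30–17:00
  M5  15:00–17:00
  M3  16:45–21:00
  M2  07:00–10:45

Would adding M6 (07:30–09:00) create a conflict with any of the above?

M2: starts 07:00 before M6 ends 09:00, and ends 10:45 after M6 starts 07:30 → overlap.
M1: starts 08:15 before M6 ends 09:00, and ends 12:00 after M6 starts 07:30 → overlap.
M4: starts 12:30 at or after M6 ends 09:00 → clear.
M5: starts 15:00 at or after M6 ends 09:00 → clear.
M3: starts 16:45 at or after M6 ends 09:00 → clear.
M6 overlaps M1, M2.

Yes — it overlaps M1, M2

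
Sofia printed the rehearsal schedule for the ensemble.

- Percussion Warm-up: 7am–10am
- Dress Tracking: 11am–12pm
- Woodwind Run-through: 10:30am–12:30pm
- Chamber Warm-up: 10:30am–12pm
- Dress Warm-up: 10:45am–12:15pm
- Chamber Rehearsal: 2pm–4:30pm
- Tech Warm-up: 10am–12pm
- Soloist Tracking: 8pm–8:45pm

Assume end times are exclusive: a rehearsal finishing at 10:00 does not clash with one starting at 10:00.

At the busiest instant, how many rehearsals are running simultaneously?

Walk through starts and ends in time order (an end at T is processed before a start at T):
7am start Percussion Warm-up → 1
10am end Percussion Warm-up → 0
10am start Tech Warm-up → 1
10:30am start Chamber Warm-up → 2
10:30am start Woodwind Run-through → 3
10:45am start Dress Warm-up → 4
11am start Dress Tracking → 5
12pm end Chamber Warm-up → 4
12pm end Dress Tracking → 3
12pm end Tech Warm-up → 2
12:15pm end Dress Warm-up → 1
12:30pm end Woodwind Run-through → 0
2pm start Chamber Rehearsal → 1
4:30pm end Chamber Rehearsal → 0
8pm start Soloist Tracking → 1
8:45pm end Soloist Tracking → 0
Peak is 5, at 11am (Chamber Warm-up, Dress Tracking, Dress Warm-up, Tech Warm-up, Woodwind Run-through).

5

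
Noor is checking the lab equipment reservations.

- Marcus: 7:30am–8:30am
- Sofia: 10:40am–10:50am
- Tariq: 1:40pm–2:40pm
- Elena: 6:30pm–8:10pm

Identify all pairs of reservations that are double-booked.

Check each pair: they overlap iff neither finishes before the other starts.
Sorted by start: Marcus, Sofia, Tariq, Elena.
Sofia starts after Marcus ends, so nothing later overlaps Marcus either.
Tariq starts after Sofia ends, so nothing later overlaps Sofia either.
Elena starts after Tariq ends.

none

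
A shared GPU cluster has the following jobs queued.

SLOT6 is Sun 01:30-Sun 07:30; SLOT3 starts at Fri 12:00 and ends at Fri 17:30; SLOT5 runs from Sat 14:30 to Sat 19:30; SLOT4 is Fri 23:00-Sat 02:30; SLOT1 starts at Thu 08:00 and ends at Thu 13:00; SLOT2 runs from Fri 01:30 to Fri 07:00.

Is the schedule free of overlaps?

Yes

Sorted by start: SLOT1, SLOT2, SLOT3, SLOT4, SLOT5, SLOT6.
SLOT2 starts after SLOT1 ends — done with SLOT1.
SLOT3 starts after SLOT2 ends — done with SLOT2.
SLOT4 starts after SLOT3 ends — done with SLOT3.
SLOT5 starts after SLOT4 ends — done with SLOT4.
SLOT6 starts after SLOT5 ends.
Every pair is clear; the schedule has no overlaps.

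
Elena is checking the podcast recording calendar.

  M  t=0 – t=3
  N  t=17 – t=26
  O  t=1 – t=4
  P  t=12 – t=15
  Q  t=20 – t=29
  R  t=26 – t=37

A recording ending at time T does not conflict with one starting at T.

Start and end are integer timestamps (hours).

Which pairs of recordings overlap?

M & O, N & Q, Q & R

Sorted by start: M, O, P, N, Q, R.
O starts before M ends → M and O overlap.
P starts after M ends — done with M.
P starts after O ends — done with O.
N starts after P ends — done with P.
Q starts before N ends → N and Q overlap.
R starts exactly when N ends (back-to-back, no overlap).
R starts before Q ends → Q and R overlap.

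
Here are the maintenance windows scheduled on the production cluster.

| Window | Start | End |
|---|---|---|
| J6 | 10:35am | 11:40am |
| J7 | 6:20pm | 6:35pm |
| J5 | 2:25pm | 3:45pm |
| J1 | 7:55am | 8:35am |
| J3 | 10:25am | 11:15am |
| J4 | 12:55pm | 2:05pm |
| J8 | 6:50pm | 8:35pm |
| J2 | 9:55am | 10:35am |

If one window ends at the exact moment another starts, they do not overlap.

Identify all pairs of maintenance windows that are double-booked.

J2 & J3, J3 & J6

Sorted by start: J1, J2, J3, J6, J4, J5, J7, J8.
J2 starts after J1 ends — done with J1.
J3 starts before J2 ends → J2 and J3 overlap.
J6 starts exactly when J2 ends (back-to-back, no overlap) — done with J2.
J6 starts before J3 ends → J3 and J6 overlap.
J4 starts after J3 ends — done with J3.
J4 starts after J6 ends — done with J6.
J5 starts after J4 ends — done with J4.
J7 starts after J5 ends — done with J5.
J8 starts after J7 ends.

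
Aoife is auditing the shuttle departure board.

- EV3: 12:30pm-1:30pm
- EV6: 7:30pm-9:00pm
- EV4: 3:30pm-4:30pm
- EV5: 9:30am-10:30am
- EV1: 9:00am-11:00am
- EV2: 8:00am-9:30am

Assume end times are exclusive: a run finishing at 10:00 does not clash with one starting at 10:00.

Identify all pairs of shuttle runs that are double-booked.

Check each pair: they overlap iff neither finishes before the other starts.
Sorted by start: EV2, EV1, EV5, EV3, EV4, EV6.
EV1 starts before EV2 ends → EV2 and EV1 overlap.
EV5 starts exactly when EV2 ends (back-to-back, no overlap), so EV2 has no further overlaps.
EV5 starts before EV1 ends → EV1 and EV5 overlap.
EV3 starts after EV1 ends, so EV1 has no further overlaps.
EV3 starts after EV5 ends, so EV5 has no further overlaps.
EV4 starts after EV3 ends, so EV3 has no further overlaps.
EV6 starts after EV4 ends.

EV1 & EV2, EV1 & EV5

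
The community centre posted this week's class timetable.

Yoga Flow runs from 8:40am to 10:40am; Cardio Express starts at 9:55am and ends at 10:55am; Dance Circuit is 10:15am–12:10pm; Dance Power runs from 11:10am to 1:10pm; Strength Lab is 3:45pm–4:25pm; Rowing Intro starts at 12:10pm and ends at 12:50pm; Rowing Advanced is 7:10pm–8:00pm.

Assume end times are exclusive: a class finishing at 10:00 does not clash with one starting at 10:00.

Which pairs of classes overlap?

Cardio Express & Dance Circuit, Cardio Express & Yoga Flow, Dance Circuit & Dance Power, Dance Circuit & Yoga Flow, Dance Power & Rowing Intro

Check each pair: they overlap iff neither finishes before the other starts.
Sorted by start: Yoga Flow, Cardio Express, Dance Circuit, Dance Power, Rowing Intro, Strength Lab, Rowing Advanced.
Cardio Express starts before Yoga Flow ends → Yoga Flow and Cardio Express overlap.
Dance Circuit starts before Yoga Flow ends → Yoga Flow and Dance Circuit overlap.
Dance Power starts after Yoga Flow ends; Yoga Flow is clear from here.
Dance Circuit starts before Cardio Express ends → Cardio Express and Dance Circuit overlap.
Dance Power starts after Cardio Express ends; Cardio Express is clear from here.
Dance Power starts before Dance Circuit ends → Dance Circuit and Dance Power overlap.
Rowing Intro starts exactly when Dance Circuit ends (back-to-back, no overlap); Dance Circuit is clear from here.
Rowing Intro starts before Dance Power ends → Dance Power and Rowing Intro overlap.
Strength Lab starts after Dance Power ends; Dance Power is clear from here.
Strength Lab starts after Rowing Intro ends; Rowing Intro is clear from here.
Rowing Advanced starts after Strength Lab ends.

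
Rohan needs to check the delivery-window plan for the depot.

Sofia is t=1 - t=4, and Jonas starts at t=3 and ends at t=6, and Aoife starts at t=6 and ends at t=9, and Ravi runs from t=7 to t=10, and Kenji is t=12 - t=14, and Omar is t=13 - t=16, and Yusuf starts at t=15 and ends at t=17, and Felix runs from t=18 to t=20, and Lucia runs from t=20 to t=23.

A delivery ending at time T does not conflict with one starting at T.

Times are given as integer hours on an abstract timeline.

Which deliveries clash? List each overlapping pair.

Aoife & Ravi, Jonas & Sofia, Kenji & Omar, Omar & Yusuf

Sorted by start: Sofia, Jonas, Aoife, Ravi, Kenji, Omar, Yusuf, Felix, Lucia.
Jonas starts before Sofia ends → Sofia and Jonas overlap.
Aoife starts after Sofia ends — done with Sofia.
Aoife starts exactly when Jonas ends (back-to-back, no overlap) — done with Jonas.
Ravi starts before Aoife ends → Aoife and Ravi overlap.
Kenji starts after Aoife ends — done with Aoife.
Kenji starts after Ravi ends — done with Ravi.
Omar starts before Kenji ends → Kenji and Omar overlap.
Yusuf starts after Kenji ends — done with Kenji.
Yusuf starts before Omar ends → Omar and Yusuf overlap.
Felix starts after Omar ends — done with Omar.
Felix starts after Yusuf ends — done with Yusuf.
Lucia starts exactly when Felix ends (back-to-back, no overlap).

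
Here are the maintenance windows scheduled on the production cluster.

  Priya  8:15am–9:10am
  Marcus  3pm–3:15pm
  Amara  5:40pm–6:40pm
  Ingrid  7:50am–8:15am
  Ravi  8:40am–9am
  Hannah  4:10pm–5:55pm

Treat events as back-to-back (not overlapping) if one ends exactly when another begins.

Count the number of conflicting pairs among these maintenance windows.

Sorted by start: Ingrid, Priya, Ravi, Marcus, Hannah, Amara.
Priya starts exactly when Ingrid ends (back-to-back, no overlap) — done with Ingrid.
Ravi starts before Priya ends → Priya and Ravi overlap.
Marcus starts after Priya ends — done with Priya.
Marcus starts after Ravi ends — done with Ravi.
Hannah starts after Marcus ends — done with Marcus.
Amara starts before Hannah ends → Hannah and Amara overlap.
Overlapping pairs: Amara & Hannah, Priya & Ravi — 2 in total.

2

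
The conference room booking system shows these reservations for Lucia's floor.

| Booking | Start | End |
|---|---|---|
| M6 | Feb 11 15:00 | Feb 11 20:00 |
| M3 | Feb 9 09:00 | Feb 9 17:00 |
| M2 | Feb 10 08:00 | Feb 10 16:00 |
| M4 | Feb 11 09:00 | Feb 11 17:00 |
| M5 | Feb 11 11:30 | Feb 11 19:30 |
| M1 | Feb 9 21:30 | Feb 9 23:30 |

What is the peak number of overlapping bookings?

Walk through starts and ends in time order (an end at T is processed before a start at T):
Feb 9 09:00 start M3 → 1
Feb 9 17:00 end M3 → 0
Feb 9 21:30 start M1 → 1
Feb 9 23:30 end M1 → 0
Feb 10 08:00 start M2 → 1
Feb 10 16:00 end M2 → 0
Feb 11 09:00 start M4 → 1
Feb 11 11:30 start M5 → 2
Feb 11 15:00 start M6 → 3
Feb 11 17:00 end M4 → 2
Feb 11 19:30 end M5 → 1
Feb 11 20:00 end M6 → 0
Peak is 3, at Feb 11 15:00 (M4, M5, M6).

3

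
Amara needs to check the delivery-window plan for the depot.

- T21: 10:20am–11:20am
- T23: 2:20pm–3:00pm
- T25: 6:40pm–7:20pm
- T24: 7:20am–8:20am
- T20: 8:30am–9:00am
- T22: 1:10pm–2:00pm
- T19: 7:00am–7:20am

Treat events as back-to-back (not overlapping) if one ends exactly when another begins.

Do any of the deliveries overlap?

No

Check each pair: they overlap iff neither finishes before the other starts.
Sorted by start: T19, T24, T20, T21, T22, T23, T25.
T24 starts exactly when T19 ends (back-to-back, no overlap); T19 is clear from here.
T20 starts after T24 ends; T24 is clear from here.
T21 starts after T20 ends; T20 is clear from here.
T22 starts after T21 ends; T21 is clear from here.
T23 starts after T22 ends; T22 is clear from here.
T25 starts after T23 ends.
Every pair is clear; the schedule has no overlaps.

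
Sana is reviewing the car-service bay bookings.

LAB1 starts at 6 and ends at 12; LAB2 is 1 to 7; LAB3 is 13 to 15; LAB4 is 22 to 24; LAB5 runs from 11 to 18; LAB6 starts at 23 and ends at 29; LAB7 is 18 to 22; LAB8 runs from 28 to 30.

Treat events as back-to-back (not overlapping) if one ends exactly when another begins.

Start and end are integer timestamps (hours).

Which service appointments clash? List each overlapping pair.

Check each pair: they overlap iff neither finishes before the other starts.
Sorted by start: LAB2, LAB1, LAB5, LAB3, LAB7, LAB4, LAB6, LAB8.
LAB1 starts before LAB2 ends → LAB2 and LAB1 overlap.
LAB5 starts after LAB2 ends, so LAB2 has no further overlaps.
LAB5 starts before LAB1 ends → LAB1 and LAB5 overlap.
LAB3 starts after LAB1 ends, so LAB1 has no further overlaps.
LAB3 starts before LAB5 ends → LAB5 and LAB3 overlap.
LAB7 starts exactly when LAB5 ends (back-to-back, no overlap), so LAB5 has no further overlaps.
LAB7 starts after LAB3 ends, so LAB3 has no further overlaps.
LAB4 starts exactly when LAB7 ends (back-to-back, no overlap), so LAB7 has no further overlaps.
LAB6 starts before LAB4 ends → LAB4 and LAB6 overlap.
LAB8 starts after LAB4 ends.
LAB8 starts before LAB6 ends → LAB6 and LAB8 overlap.

LAB1 & LAB2, LAB1 & LAB5, LAB3 & LAB5, LAB4 & LAB6, LAB6 & LAB8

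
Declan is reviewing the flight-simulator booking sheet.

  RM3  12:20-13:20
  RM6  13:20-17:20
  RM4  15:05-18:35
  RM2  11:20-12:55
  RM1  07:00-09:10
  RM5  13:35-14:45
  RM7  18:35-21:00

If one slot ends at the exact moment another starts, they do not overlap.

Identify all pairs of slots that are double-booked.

Check each pair: they overlap iff neither finishes before the other starts.
Sorted by start: RM1, RM2, RM3, RM6, RM5, RM4, RM7.
RM2 starts after RM1 ends; RM1 is clear from here.
RM3 starts before RM2 ends → RM2 and RM3 overlap.
RM6 starts after RM2 ends; RM2 is clear from here.
RM6 starts exactly when RM3 ends (back-to-back, no overlap); RM3 is clear from here.
RM5 starts before RM6 ends → RM6 and RM5 overlap.
RM4 starts before RM6 ends → RM6 and RM4 overlap.
RM7 starts after RM6 ends.
RM4 starts after RM5 ends; RM5 is clear from here.
RM7 starts exactly when RM4 ends (back-to-back, no overlap).

RM2 & RM3, RM4 & RM6, RM5 & RM6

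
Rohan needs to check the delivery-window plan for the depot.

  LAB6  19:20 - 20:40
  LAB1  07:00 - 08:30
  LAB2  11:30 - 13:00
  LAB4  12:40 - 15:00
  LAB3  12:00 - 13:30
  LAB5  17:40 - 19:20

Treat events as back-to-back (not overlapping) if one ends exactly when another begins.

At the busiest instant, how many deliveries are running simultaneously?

Sort all start/end points and keep a running count:
07:00 start LAB1 → 1
08:30 end LAB1 → 0
11:30 start LAB2 → 1
12:00 start LAB3 → 2
12:40 start LAB4 → 3
13:00 end LAB2 → 2
13:30 end LAB3 → 1
15:00 end LAB4 → 0
17:40 start LAB5 → 1
19:20 end LAB5 → 0
19:20 start LAB6 → 1
20:40 end LAB6 → 0
Peak is 3, at 12:40 (LAB2, LAB3, LAB4).

3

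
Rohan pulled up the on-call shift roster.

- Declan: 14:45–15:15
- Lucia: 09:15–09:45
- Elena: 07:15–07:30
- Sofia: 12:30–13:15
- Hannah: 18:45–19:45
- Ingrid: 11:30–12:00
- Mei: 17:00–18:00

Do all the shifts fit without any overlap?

Check each pair: they overlap iff neither finishes before the other starts.
Sorted by start: Elena, Lucia, Ingrid, Sofia, Declan, Mei, Hannah.
Lucia starts after Elena ends, so nothing later overlaps Elena either.
Ingrid starts after Lucia ends, so nothing later overlaps Lucia either.
Sofia starts after Ingrid ends, so nothing later overlaps Ingrid either.
Declan starts after Sofia ends, so nothing later overlaps Sofia either.
Mei starts after Declan ends, so nothing later overlaps Declan either.
Hannah starts after Mei ends.
Every pair is clear; the schedule has no overlaps.

Yes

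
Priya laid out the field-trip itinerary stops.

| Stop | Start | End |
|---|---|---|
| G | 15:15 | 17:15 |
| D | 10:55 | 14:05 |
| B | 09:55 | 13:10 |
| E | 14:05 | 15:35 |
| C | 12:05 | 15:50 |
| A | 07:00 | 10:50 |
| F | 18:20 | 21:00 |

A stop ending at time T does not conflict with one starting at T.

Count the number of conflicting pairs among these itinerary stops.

7

Sorted by start: A, B, D, C, E, G, F.
B starts before A ends → A and B overlap.
D starts after A ends, so nothing later overlaps A either.
D starts before B ends → B and D overlap.
C starts before B ends → B and C overlap.
E starts after B ends, so nothing later overlaps B either.
C starts before D ends → D and C overlap.
E starts exactly when D ends (back-to-back, no overlap), so nothing later overlaps D either.
E starts before C ends → C and E overlap.
G starts before C ends → C and G overlap.
F starts after C ends.
G starts before E ends → E and G overlap.
F starts after E ends.
F starts after G ends.
Overlapping pairs: A & B, B & C, B & D, C & D, C & E, C & G, E & G — 7 in total.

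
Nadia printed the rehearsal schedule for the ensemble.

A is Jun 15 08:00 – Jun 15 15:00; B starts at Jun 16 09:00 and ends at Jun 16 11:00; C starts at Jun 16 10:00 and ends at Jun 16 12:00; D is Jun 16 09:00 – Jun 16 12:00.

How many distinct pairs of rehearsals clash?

Sorted by start: A, B, D, C.
B starts after A ends; A is clear from here.
D starts before B ends → B and D overlap.
C starts before B ends → B and C overlap.
C starts before D ends → D and C overlap.
Overlapping pairs: B & C, B & D, C & D — 3 in total.

3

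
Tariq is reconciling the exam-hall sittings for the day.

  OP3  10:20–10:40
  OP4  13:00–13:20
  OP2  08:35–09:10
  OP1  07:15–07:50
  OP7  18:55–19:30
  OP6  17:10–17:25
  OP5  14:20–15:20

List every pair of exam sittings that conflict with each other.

no conflicts

Check each pair: they overlap iff neither finishes before the other starts.
Sorted by start: OP1, OP2, OP3, OP4, OP5, OP6, OP7.
OP2 starts after OP1 ends, so nothing later overlaps OP1 either.
OP3 starts after OP2 ends, so nothing later overlaps OP2 either.
OP4 starts after OP3 ends, so nothing later overlaps OP3 either.
OP5 starts after OP4 ends, so nothing later overlaps OP4 either.
OP6 starts after OP5 ends, so nothing later overlaps OP5 either.
OP7 starts after OP6 ends.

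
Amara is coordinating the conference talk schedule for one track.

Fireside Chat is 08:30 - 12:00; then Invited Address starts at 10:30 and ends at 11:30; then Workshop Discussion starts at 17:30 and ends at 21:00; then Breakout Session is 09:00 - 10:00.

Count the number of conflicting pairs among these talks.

Sorted by start: Fireside Chat, Breakout Session, Invited Address, Workshop Discussion.
Breakout Session starts before Fireside Chat ends → Fireside Chat and Breakout Session overlap.
Invited Address starts before Fireside Chat ends → Fireside Chat and Invited Address overlap.
Workshop Discussion starts after Fireside Chat ends.
Invited Address starts after Breakout Session ends, so Breakout Session has no further overlaps.
Workshop Discussion starts after Invited Address ends.
Overlapping pairs: Breakout Session & Fireside Chat, Fireside Chat & Invited Address — 2 in total.

2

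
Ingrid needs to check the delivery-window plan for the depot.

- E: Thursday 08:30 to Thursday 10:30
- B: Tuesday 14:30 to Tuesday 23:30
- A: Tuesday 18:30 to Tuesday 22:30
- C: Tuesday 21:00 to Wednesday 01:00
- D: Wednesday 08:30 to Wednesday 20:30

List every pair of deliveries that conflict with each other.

A & B, A & C, B & C

Two intervals overlap when each starts before the other ends.
Sorted by start: B, A, C, D, E.
A starts before B ends → B and A overlap.
C starts before B ends → B and C overlap.
D starts after B ends, so nothing later overlaps B either.
C starts before A ends → A and C overlap.
D starts after A ends, so nothing later overlaps A either.
D starts after C ends, so nothing later overlaps C either.
E starts after D ends.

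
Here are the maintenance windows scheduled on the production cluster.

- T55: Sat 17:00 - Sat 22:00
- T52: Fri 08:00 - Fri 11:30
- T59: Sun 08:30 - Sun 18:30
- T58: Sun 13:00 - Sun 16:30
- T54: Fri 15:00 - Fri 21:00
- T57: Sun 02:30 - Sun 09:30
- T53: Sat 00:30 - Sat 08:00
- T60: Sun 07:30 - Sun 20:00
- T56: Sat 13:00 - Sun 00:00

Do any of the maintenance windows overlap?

Yes

Sorted by start: T52, T54, T53, T56, T55, T57, T60, T59, T58.
T54 starts after T52 ends; T52 is clear from here.
T53 starts after T54 ends; T54 is clear from here.
T56 starts after T53 ends; T53 is clear from here.
T55 starts before T56 ends → T56 and T55 overlap.
That's a conflict, so the schedule is not conflict-free.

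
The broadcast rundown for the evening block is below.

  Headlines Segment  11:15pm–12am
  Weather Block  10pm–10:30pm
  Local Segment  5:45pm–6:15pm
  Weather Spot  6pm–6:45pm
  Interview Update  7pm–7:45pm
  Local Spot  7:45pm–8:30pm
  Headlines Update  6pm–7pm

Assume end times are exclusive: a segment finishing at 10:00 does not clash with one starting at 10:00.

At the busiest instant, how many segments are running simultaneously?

3

Sort all start/end points and keep a running count:
5:45pm start Local Segment → 1
6pm start Headlines Update → 2
6pm start Weather Spot → 3
6:15pm end Local Segment → 2
6:45pm end Weather Spot → 1
7pm end Headlines Update → 0
7pm start Interview Update → 1
7:45pm end Interview Update → 0
7:45pm start Local Spot → 1
8:30pm end Local Spot → 0
10pm start Weather Block → 1
10:30pm end Weather Block → 0
11:15pm start Headlines Segment → 1
12am end Headlines Segment → 0
Peak is 3, at 6pm (Headlines Update, Local Segment, Weather Spot).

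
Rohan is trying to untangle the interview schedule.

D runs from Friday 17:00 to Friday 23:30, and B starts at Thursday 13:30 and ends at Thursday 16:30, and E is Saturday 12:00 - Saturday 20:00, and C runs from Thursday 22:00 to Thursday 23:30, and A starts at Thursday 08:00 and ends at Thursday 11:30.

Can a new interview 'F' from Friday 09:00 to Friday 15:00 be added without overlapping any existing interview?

Yes — the slot is free

A: ends Thursday 11:30 at or before F starts Friday 09:00 → clear.
B: ends Thursday 16:30 at or before F starts Friday 09:00 → clear.
C: ends Thursday 23:30 at or before F starts Friday 09:00 → clear.
D: starts Friday 17:00 at or after F ends Friday 15:00 → clear.
E: starts Saturday 12:00 at or after F ends Friday 15:00 → clear.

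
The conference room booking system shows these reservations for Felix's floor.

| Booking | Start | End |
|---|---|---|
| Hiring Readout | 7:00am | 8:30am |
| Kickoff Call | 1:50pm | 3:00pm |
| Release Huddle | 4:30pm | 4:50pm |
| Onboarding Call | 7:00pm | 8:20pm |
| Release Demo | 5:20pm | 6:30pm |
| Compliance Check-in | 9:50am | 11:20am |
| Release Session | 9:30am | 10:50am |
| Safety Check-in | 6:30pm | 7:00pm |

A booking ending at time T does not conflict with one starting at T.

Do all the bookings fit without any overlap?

Sorted by start: Hiring Readout, Release Session, Compliance Check-in, Kickoff Call, Release Huddle, Release Demo, Safety Check-in, Onboarding Call.
Release Session starts after Hiring Readout ends, so Hiring Readout has no further overlaps.
Compliance Check-in starts before Release Session ends → Release Session and Compliance Check-in overlap.
That's a conflict, so the schedule is not conflict-free.

No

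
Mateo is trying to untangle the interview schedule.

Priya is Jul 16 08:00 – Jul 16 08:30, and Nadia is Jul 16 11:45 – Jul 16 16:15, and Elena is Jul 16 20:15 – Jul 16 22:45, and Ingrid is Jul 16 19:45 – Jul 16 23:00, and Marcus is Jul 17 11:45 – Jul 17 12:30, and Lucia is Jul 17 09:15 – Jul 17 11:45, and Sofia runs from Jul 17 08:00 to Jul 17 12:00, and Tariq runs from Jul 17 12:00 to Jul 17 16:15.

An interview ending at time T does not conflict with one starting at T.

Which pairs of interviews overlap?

Two intervals overlap when each starts before the other ends.
Sorted by start: Priya, Nadia, Ingrid, Elena, Sofia, Lucia, Marcus, Tariq.
Nadia starts after Priya ends, so Priya has no further overlaps.
Ingrid starts after Nadia ends, so Nadia has no further overlaps.
Elena starts before Ingrid ends → Ingrid and Elena overlap.
Sofia starts after Ingrid ends, so Ingrid has no further overlaps.
Sofia starts after Elena ends, so Elena has no further overlaps.
Lucia starts before Sofia ends → Sofia and Lucia overlap.
Marcus starts before Sofia ends → Sofia and Marcus overlap.
Tariq starts exactly when Sofia ends (back-to-back, no overlap).
Marcus starts exactly when Lucia ends (back-to-back, no overlap), so Lucia has no further overlaps.
Tariq starts before Marcus ends → Marcus and Tariq overlap.

Elena & Ingrid, Lucia & Sofia, Marcus & Sofia, Marcus & Tariq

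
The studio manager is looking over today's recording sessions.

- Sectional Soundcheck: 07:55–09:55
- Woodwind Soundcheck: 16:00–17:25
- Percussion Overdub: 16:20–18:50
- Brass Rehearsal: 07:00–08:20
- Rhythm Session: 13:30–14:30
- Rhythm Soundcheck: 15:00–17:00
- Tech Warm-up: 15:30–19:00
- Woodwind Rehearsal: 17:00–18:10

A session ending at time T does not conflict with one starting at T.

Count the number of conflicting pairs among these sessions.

Sorted by start: Brass Rehearsal, Sectional Soundcheck, Rhythm Session, Rhythm Soundcheck, Tech Warm-up, Woodwind Soundcheck, Percussion Overdub, Woodwind Rehearsal.
Sectional Soundcheck starts before Brass Rehearsal ends → Brass Rehearsal and Sectional Soundcheck overlap.
Rhythm Session starts after Brass Rehearsal ends; Brass Rehearsal is clear from here.
Rhythm Session starts after Sectional Soundcheck ends; Sectional Soundcheck is clear from here.
Rhythm Soundcheck starts after Rhythm Session ends; Rhythm Session is clear from here.
Tech Warm-up starts before Rhythm Soundcheck ends → Rhythm Soundcheck and Tech Warm-up overlap.
Woodwind Soundcheck starts before Rhythm Soundcheck ends → Rhythm Soundcheck and Woodwind Soundcheck overlap.
Percussion Overdub starts before Rhythm Soundcheck ends → Rhythm Soundcheck and Percussion Overdub overlap.
Woodwind Rehearsal starts exactly when Rhythm Soundcheck ends (back-to-back, no overlap).
Woodwind Soundcheck starts before Tech Warm-up ends → Tech Warm-up and Woodwind Soundcheck overlap.
Percussion Overdub starts before Tech Warm-up ends → Tech Warm-up and Percussion Overdub overlap.
Woodwind Rehearsal starts before Tech Warm-up ends → Tech Warm-up and Woodwind Rehearsal overlap.
Percussion Overdub starts before Woodwind Soundcheck ends → Woodwind Soundcheck and Percussion Overdub overlap.
Woodwind Rehearsal starts before Woodwind Soundcheck ends → Woodwind Soundcheck and Woodwind Rehearsal overlap.
Woodwind Rehearsal starts before Percussion Overdub ends → Percussion Overdub and Woodwind Rehearsal overlap.
Overlapping pairs: Brass Rehearsal & Sectional Soundcheck, Percussion Overdub & Rhythm Soundcheck, Percussion Overdub & Tech Warm-up, Percussion Overdub & Woodwind Rehearsal, Percussion Overdub & Woodwind Soundcheck, Rhythm Soundcheck & Tech Warm-up, Rhythm Soundcheck & Woodwind Soundcheck, Tech Warm-up & Woodwind Rehearsal, Tech Warm-up & Woodwind Soundcheck, Woodwind Rehearsal & Woodwind Soundcheck — 10 in total.

10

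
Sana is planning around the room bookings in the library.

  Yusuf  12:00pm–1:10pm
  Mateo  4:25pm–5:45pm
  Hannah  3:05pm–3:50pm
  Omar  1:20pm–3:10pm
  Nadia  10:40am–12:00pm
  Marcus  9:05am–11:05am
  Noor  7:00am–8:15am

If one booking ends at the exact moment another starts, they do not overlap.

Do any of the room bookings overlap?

Two intervals overlap when each starts before the other ends.
Sorted by start: Noor, Marcus, Nadia, Yusuf, Omar, Hannah, Mateo.
Marcus starts after Noor ends — done with Noor.
Nadia starts before Marcus ends → Marcus and Nadia overlap.
That's a conflict, so the schedule is not conflict-free.

Yes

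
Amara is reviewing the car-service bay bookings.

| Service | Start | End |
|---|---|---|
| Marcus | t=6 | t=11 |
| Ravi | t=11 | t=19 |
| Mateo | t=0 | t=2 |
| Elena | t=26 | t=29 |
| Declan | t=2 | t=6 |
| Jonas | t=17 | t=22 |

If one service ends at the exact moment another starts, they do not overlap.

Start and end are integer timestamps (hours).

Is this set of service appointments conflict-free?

Sorted by start: Mateo, Declan, Marcus, Ravi, Jonas, Elena.
Declan starts exactly when Mateo ends (back-to-back, no overlap); Mateo is clear from here.
Marcus starts exactly when Declan ends (back-to-back, no overlap); Declan is clear from here.
Ravi starts exactly when Marcus ends (back-to-back, no overlap); Marcus is clear from here.
Jonas starts before Ravi ends → Ravi and Jonas overlap.
That's a conflict, so the schedule is not conflict-free.

No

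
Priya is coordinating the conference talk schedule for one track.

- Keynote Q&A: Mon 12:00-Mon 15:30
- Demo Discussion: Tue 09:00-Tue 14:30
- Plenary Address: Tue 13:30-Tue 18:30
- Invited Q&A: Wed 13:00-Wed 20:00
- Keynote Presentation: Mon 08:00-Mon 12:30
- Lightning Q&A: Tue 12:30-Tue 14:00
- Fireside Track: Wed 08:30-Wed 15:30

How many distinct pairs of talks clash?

Sorted by start: Keynote Presentation, Keynote Q&A, Demo Discussion, Lightning Q&A, Plenary Address, Fireside Track, Invited Q&A.
Keynote Q&A starts before Keynote Presentation ends → Keynote Presentation and Keynote Q&A overlap.
Demo Discussion starts after Keynote Presentation ends, so nothing later overlaps Keynote Presentation either.
Demo Discussion starts after Keynote Q&A ends, so nothing later overlaps Keynote Q&A either.
Lightning Q&A starts before Demo Discussion ends → Demo Discussion and Lightning Q&A overlap.
Plenary Address starts before Demo Discussion ends → Demo Discussion and Plenary Address overlap.
Fireside Track starts after Demo Discussion ends, so nothing later overlaps Demo Discussion either.
Plenary Address starts before Lightning Q&A ends → Lightning Q&A and Plenary Address overlap.
Fireside Track starts after Lightning Q&A ends, so nothing later overlaps Lightning Q&A either.
Fireside Track starts after Plenary Address ends, so nothing later overlaps Plenary Address either.
Invited Q&A starts before Fireside Track ends → Fireside Track and Invited Q&A overlap.
Overlapping pairs: Demo Discussion & Lightning Q&A, Demo Discussion & Plenary Address, Fireside Track & Invited Q&A, Keynote Presentation & Keynote Q&A, Lightning Q&A & Plenary Address — 5 in total.

5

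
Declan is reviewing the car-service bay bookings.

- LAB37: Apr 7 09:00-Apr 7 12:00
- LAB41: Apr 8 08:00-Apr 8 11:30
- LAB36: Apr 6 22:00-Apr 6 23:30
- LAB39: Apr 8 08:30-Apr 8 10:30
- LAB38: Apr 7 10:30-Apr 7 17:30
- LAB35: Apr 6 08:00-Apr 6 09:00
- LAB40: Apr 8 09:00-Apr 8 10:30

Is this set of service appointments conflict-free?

Sorted by start: LAB35, LAB36, LAB37, LAB38, LAB41, LAB39, LAB40.
LAB36 starts after LAB35 ends, so LAB35 has no further overlaps.
LAB37 starts after LAB36 ends, so LAB36 has no further overlaps.
LAB38 starts before LAB37 ends → LAB37 and LAB38 overlap.
That's a conflict, so the schedule is not conflict-free.

No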